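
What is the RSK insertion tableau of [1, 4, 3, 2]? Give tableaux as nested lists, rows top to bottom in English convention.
P = [[1, 2], [3], [4]]

After inserting 1: P = [[1]].
After inserting 4: P = [[1, 4]].
After inserting 3: P = [[1, 3], [4]].
After inserting 2: P = [[1, 2], [3], [4]].

So P = [[1, 2], [3], [4]].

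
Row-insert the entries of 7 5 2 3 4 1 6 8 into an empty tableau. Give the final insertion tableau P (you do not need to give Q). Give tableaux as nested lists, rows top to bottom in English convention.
P = [[1, 3, 4, 6, 8], [2], [5], [7]]

Insert 7: appended to row 1. P = [[7]].
Insert 5: 5 bumps 7 from row 1; 7 starts row 2. P = [[5], [7]].
Insert 2: 2 bumps 5 from row 1; 5 bumps 7 from row 2; 7 starts row 3. P = [[2], [5], [7]].
Insert 3: appended to row 1. P = [[2, 3], [5], [7]].
Insert 4: appended to row 1. P = [[2, 3, 4], [5], [7]].
Insert 1: 1 bumps 2 from row 1; 2 bumps 5 from row 2; 5 bumps 7 from row 3; 7 starts row 4. P = [[1, 3, 4], [2], [5], [7]].
Insert 6: appended to row 1. P = [[1, 3, 4, 6], [2], [5], [7]].
Insert 8: appended to row 1. P = [[1, 3, 4, 6, 8], [2], [5], [7]].

So P = [[1, 3, 4, 6, 8], [2], [5], [7]].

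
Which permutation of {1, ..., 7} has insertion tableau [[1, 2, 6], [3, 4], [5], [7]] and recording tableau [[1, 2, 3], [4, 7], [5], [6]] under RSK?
Reverse the RSK construction: for i from n down to 1, find the cell of Q containing i, remove the entry at that cell from P, and reverse-bump it up through P; the value ejected from row 1 is w(i).

Step i=7: Q has 7 at row 2, column 2; remove 4 from row 2 of P and reverse-bump: 4 enters row 1 and ejects 2. So w(7) = 2. P is now [[1, 4, 6], [3], [5], [7]].
Step i=6: Q has 6 at row 4, column 1; remove 7 from row 4 of P and reverse-bump: 7 enters row 3 and ejects 5; 5 enters row 2 and ejects 3; 3 enters row 1 and ejects 1. So w(6) = 1. P is now [[3, 4, 6], [5], [7]].
Step i=5: Q has 5 at row 3, column 1; remove 7 from row 3 of P and reverse-bump: 7 enters row 2 and ejects 5; 5 enters row 1 and ejects 4. So w(5) = 4. P is now [[3, 5, 6], [7]].
Step i=4: Q has 4 at row 2, column 1; remove 7 from row 2 of P and reverse-bump: 7 enters row 1 and ejects 6. So w(4) = 6. P is now [[3, 5, 7]].
Step i=3: Q has 3 at row 1, column 3; remove that cell from P, ejecting 7. So w(3) = 7. P is now [[3, 5]].
Step i=2: Q has 2 at row 1, column 2; remove that cell from P, ejecting 5. So w(2) = 5. P is now [[3]].
Step i=1: Q has 1 at row 1, column 1; remove that cell from P, ejecting 3. So w(1) = 3. P is now [].

So w = 3 5 7 6 4 1 2.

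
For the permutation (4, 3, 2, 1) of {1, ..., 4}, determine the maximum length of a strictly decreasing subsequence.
4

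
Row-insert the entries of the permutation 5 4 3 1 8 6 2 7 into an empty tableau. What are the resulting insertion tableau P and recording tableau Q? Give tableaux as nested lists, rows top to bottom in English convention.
Insert each entry of the permutation into P by Schensted row insertion, recording in Q the position of each new cell.

Insert 5: appended to row 1. P = [[5]].
Insert 4: 4 bumps 5 from row 1; 5 starts row 2. P = [[4], [5]].
Insert 3: 3 bumps 4 from row 1; 4 bumps 5 from row 2; 5 starts row 3. P = [[3], [4], [5]].
Insert 1: 1 bumps 3 from row 1; 3 bumps 4 from row 2; 4 bumps 5 from row 3; 5 starts row 4. P = [[1], [3], [4], [5]].
Insert 8: appended to row 1. P = [[1, 8], [3], [4], [5]].
Insert 6: 6 bumps 8 from row 1; 8 appends to row 2. P = [[1, 6], [3, 8], [4], [5]].
Insert 2: 2 bumps 6 from row 1; 6 bumps 8 from row 2; 8 appends to row 3. P = [[1, 2], [3, 6], [4, 8], [5]].
Insert 7: appended to row 1. P = [[1, 2, 7], [3, 6], [4, 8], [5]].

So P = [[1, 2, 7], [3, 6], [4, 8], [5]], Q = [[1, 5, 8], [2, 6], [3, 7], [4]].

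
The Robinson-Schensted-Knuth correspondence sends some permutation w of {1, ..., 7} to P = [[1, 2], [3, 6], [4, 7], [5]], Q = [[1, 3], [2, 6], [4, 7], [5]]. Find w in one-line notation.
Reverse the RSK construction: for i from n down to 1, find the cell of Q containing i, remove the entry at that cell from P, and reverse-bump it up through P; the value ejected from row 1 is w(i).

Step i=7: Q has 7 at row 3, column 2; remove 7 from row 3 of P and reverse-bump: 7 enters row 2 and ejects 6; 6 enters row 1 and ejects 2. So w(7) = 2. P is now [[1, 6], [3, 7], [4], [5]].
Step i=6: Q has 6 at row 2, column 2; remove 7 from row 2 of P and reverse-bump: 7 enters row 1 and ejects 6. So w(6) = 6. P is now [[1, 7], [3], [4], [5]].
Step i=5: Q has 5 at row 4, column 1; remove 5 from row 4 of P and reverse-bump: 5 enters row 3 and ejects 4; 4 enters row 2 and ejects 3; 3 enters row 1 and ejects 1. So w(5) = 1. P is now [[3, 7], [4], [5]].
Step i=4: Q has 4 at row 3, column 1; remove 5 from row 3 of P and reverse-bump: 5 enters row 2 and ejects 4; 4 enters row 1 and ejects 3. So w(4) = 3. P is now [[4, 7], [5]].
Step i=3: Q has 3 at row 1, column 2; remove that cell from P, ejecting 7. So w(3) = 7. P is now [[4], [5]].
Step i=2: Q has 2 at row 2, column 1; remove 5 from row 2 of P and reverse-bump: 5 enters row 1 and ejects 4. So w(2) = 4. P is now [[5]].
Step i=1: Q has 1 at row 1, column 1; remove that cell from P, ejecting 5. So w(1) = 5. P is now [].

So w = 5 4 7 3 1 6 2.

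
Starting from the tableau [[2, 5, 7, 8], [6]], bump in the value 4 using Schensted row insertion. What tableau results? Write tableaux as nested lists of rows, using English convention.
In row 1, 4 replaces 5 (the leftmost entry greater than 4); 5 is bumped to row 2. In row 2, 5 replaces 6 (the leftmost entry greater than 5); 6 is bumped to row 3. 6 starts a new row 3. The new tableau is [[2, 4, 7, 8], [5], [6]].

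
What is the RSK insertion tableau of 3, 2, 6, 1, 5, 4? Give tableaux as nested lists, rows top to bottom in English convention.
P = [[1, 4], [2, 5], [3, 6]]

Insert 3: appended to row 1. P = [[3]].
Insert 2: 2 bumps 3 from row 1; 3 starts row 2. P = [[2], [3]].
Insert 6: appended to row 1. P = [[2, 6], [3]].
Insert 1: 1 bumps 2 from row 1; 2 bumps 3 from row 2; 3 starts row 3. P = [[1, 6], [2], [3]].
Insert 5: 5 bumps 6 from row 1; 6 appends to row 2. P = [[1, 5], [2, 6], [3]].
Insert 4: 4 bumps 5 from row 1; 5 bumps 6 from row 2; 6 appends to row 3. P = [[1, 4], [2, 5], [3, 6]].

So P = [[1, 4], [2, 5], [3, 6]].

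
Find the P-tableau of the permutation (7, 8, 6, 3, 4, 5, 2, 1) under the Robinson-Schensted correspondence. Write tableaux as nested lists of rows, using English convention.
P = [[1, 4, 5], [2, 8], [3], [6], [7]]

Insert 7: appended to row 1. P = [[7]].
Insert 8: appended to row 1. P = [[7, 8]].
Insert 6: 6 bumps 7 from row 1; 7 starts row 2. P = [[6, 8], [7]].
Insert 3: 3 bumps 6 from row 1; 6 bumps 7 from row 2; 7 starts row 3. P = [[3, 8], [6], [7]].
Insert 4: 4 bumps 8 from row 1; 8 appends to row 2. P = [[3, 4], [6, 8], [7]].
Insert 5: appended to row 1. P = [[3, 4, 5], [6, 8], [7]].
Insert 2: 2 bumps 3 from row 1; 3 bumps 6 from row 2; 6 bumps 7 from row 3; 7 starts row 4. P = [[2, 4, 5], [3, 8], [6], [7]].
Insert 1: 1 bumps 2 from row 1; 2 bumps 3 from row 2; 3 bumps 6 from row 3; 6 bumps 7 from row 4; 7 starts row 5. P = [[1, 4, 5], [2, 8], [3], [6], [7]].

So P = [[1, 4, 5], [2, 8], [3], [6], [7]].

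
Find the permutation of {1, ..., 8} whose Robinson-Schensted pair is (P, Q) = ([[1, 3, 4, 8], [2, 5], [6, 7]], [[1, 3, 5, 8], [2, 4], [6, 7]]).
6 2 7 3 5 1 4 8

Reverse RSK: for i = n, n-1, ..., 1, locate i in Q, remove the corresponding corner cell from P, and reverse-bump its entry up through P; the value ejected from row 1 is w(i).

So w = 6 2 7 3 5 1 4 8.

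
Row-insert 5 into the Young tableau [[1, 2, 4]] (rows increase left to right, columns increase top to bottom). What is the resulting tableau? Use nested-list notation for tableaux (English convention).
[[1, 2, 4, 5]]

5 is larger than every entry of row 1, so it is appended to row 1. The new tableau is [[1, 2, 4, 5]].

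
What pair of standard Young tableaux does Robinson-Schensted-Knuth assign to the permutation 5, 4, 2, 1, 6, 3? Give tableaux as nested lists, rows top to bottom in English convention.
Insert each entry of the permutation into P by Schensted row insertion, recording in Q the position of each new cell.

Insert 5: appended to row 1. P = [[5]].
Insert 4: 4 bumps 5 from row 1; 5 starts row 2. P = [[4], [5]].
Insert 2: 2 bumps 4 from row 1; 4 bumps 5 from row 2; 5 starts row 3. P = [[2], [4], [5]].
Insert 1: 1 bumps 2 from row 1; 2 bumps 4 from row 2; 4 bumps 5 from row 3; 5 starts row 4. P = [[1], [2], [4], [5]].
Insert 6: appended to row 1. P = [[1, 6], [2], [4], [5]].
Insert 3: 3 bumps 6 from row 1; 6 appends to row 2. P = [[1, 3], [2, 6], [4], [5]].

So P = [[1, 3], [2, 6], [4], [5]], Q = [[1, 5], [2, 6], [3], [4]].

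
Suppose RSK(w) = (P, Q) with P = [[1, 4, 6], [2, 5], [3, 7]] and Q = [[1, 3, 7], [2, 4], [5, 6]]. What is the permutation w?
3 2 7 5 1 4 6

Reverse the RSK construction: for i from n down to 1, find the cell of Q containing i, remove the entry at that cell from P, and reverse-bump it up through P; the value ejected from row 1 is w(i).

Step i=7: Q has 7 at row 1, column 3; remove that cell from P, ejecting 6. So w(7) = 6. P is now [[1, 4], [2, 5], [3, 7]].
Step i=6: Q has 6 at row 3, column 2; remove 7 from row 3 of P and reverse-bump: 7 enters row 2 and ejects 5; 5 enters row 1 and ejects 4. So w(6) = 4. P is now [[1, 5], [2, 7], [3]].
Step i=5: Q has 5 at row 3, column 1; remove 3 from row 3 of P and reverse-bump: 3 enters row 2 and ejects 2; 2 enters row 1 and ejects 1. So w(5) = 1. P is now [[2, 5], [3, 7]].
Step i=4: Q has 4 at row 2, column 2; remove 7 from row 2 of P and reverse-bump: 7 enters row 1 and ejects 5. So w(4) = 5. P is now [[2, 7], [3]].
Step i=3: Q has 3 at row 1, column 2; remove that cell from P, ejecting 7. So w(3) = 7. P is now [[2], [3]].
Step i=2: Q has 2 at row 2, column 1; remove 3 from row 2 of P and reverse-bump: 3 enters row 1 and ejects 2. So w(2) = 2. P is now [[3]].
Step i=1: Q has 1 at row 1, column 1; remove that cell from P, ejecting 3. So w(1) = 3. P is now [].

So w = 3 2 7 5 1 4 6.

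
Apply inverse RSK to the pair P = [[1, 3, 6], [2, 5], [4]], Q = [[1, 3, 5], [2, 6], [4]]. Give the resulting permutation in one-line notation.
4 2 5 1 6 3

Reverse the RSK construction: for i from n down to 1, find the cell of Q containing i, remove the entry at that cell from P, and reverse-bump it up through P; the value ejected from row 1 is w(i).

Step i=6: Q has 6 at row 2, column 2; remove 5 from row 2 of P and reverse-bump: 5 enters row 1 and ejects 3. So w(6) = 3. P is now [[1, 5, 6], [2], [4]].
Step i=5: Q has 5 at row 1, column 3; remove that cell from P, ejecting 6. So w(5) = 6. P is now [[1, 5], [2], [4]].
Step i=4: Q has 4 at row 3, column 1; remove 4 from row 3 of P and reverse-bump: 4 enters row 2 and ejects 2; 2 enters row 1 and ejects 1. So w(4) = 1. P is now [[2, 5], [4]].
Step i=3: Q has 3 at row 1, column 2; remove that cell from P, ejecting 5. So w(3) = 5. P is now [[2], [4]].
Step i=2: Q has 2 at row 2, column 1; remove 4 from row 2 of P and reverse-bump: 4 enters row 1 and ejects 2. So w(2) = 2. P is now [[4]].
Step i=1: Q has 1 at row 1, column 1; remove that cell from P, ejecting 4. So w(1) = 4. P is now [].

So w = 4 2 5 1 6 3.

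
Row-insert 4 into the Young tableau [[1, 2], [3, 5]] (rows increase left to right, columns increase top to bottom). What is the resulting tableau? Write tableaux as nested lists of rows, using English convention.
4 is larger than every entry of row 1, so it is appended to row 1. The new tableau is [[1, 2, 4], [3, 5]].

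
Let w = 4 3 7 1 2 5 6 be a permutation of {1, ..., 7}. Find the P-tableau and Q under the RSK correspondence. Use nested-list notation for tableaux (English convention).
P = [[1, 2, 5, 6], [3, 7], [4]], Q = [[1, 3, 6, 7], [2, 5], [4]]

Insert each entry of the permutation into P by Schensted row insertion, recording in Q the position of each new cell.

After inserting 4: P = [[4]].
After inserting 3: P = [[3], [4]].
After inserting 7: P = [[3, 7], [4]].
After inserting 1: P = [[1, 7], [3], [4]].
After inserting 2: P = [[1, 2], [3, 7], [4]].
After inserting 5: P = [[1, 2, 5], [3, 7], [4]].
After inserting 6: P = [[1, 2, 5, 6], [3, 7], [4]].

So P = [[1, 2, 5, 6], [3, 7], [4]], Q = [[1, 3, 6, 7], [2, 5], [4]].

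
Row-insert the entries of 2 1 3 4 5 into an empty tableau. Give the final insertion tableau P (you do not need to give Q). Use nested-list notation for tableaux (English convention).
P = [[1, 3, 4, 5], [2]]

Insert 2: appended to row 1. P = [[2]].
Insert 1: 1 bumps 2 from row 1; 2 starts row 2. P = [[1], [2]].
Insert 3: appended to row 1. P = [[1, 3], [2]].
Insert 4: appended to row 1. P = [[1, 3, 4], [2]].
Insert 5: appended to row 1. P = [[1, 3, 4, 5], [2]].

So P = [[1, 3, 4, 5], [2]].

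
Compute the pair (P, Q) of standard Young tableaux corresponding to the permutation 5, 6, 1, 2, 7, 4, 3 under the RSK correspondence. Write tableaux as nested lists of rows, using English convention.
Insert each entry of the permutation into P by Schensted row insertion, recording in Q the position of each new cell.

After inserting 5: P = [[5]].
After inserting 6: P = [[5, 6]].
After inserting 1: P = [[1, 6], [5]].
After inserting 2: P = [[1, 2], [5, 6]].
After inserting 7: P = [[1, 2, 7], [5, 6]].
After inserting 4: P = [[1, 2, 4], [5, 6, 7]].
After inserting 3: P = [[1, 2, 3], [4, 6, 7], [5]].

So P = [[1, 2, 3], [4, 6, 7], [5]], Q = [[1, 2, 5], [3, 4, 6], [7]].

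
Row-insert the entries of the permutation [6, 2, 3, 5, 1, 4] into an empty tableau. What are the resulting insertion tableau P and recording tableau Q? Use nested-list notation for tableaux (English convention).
Insert each entry of the permutation into P by Schensted row insertion, recording in Q the position of each new cell.

After inserting 6: P = [[6]].
After inserting 2: P = [[2], [6]].
After inserting 3: P = [[2, 3], [6]].
After inserting 5: P = [[2, 3, 5], [6]].
After inserting 1: P = [[1, 3, 5], [2], [6]].
After inserting 4: P = [[1, 3, 4], [2, 5], [6]].

So P = [[1, 3, 4], [2, 5], [6]], Q = [[1, 3, 4], [2, 6], [5]].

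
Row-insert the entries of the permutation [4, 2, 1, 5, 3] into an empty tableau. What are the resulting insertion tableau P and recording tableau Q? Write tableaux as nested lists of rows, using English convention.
Insert each entry of the permutation into P by Schensted row insertion, recording in Q the position of each new cell.

Insert 4: appended to row 1. P = [[4]].
Insert 2: 2 bumps 4 from row 1; 4 starts row 2. P = [[2], [4]].
Insert 1: 1 bumps 2 from row 1; 2 bumps 4 from row 2; 4 starts row 3. P = [[1], [2], [4]].
Insert 5: appended to row 1. P = [[1, 5], [2], [4]].
Insert 3: 3 bumps 5 from row 1; 5 appends to row 2. P = [[1, 3], [2, 5], [4]].

So P = [[1, 3], [2, 5], [4]], Q = [[1, 4], [2, 5], [3]].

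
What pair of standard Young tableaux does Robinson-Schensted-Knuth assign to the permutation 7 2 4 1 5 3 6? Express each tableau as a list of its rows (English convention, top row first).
P = [[1, 3, 5, 6], [2, 4], [7]], Q = [[1, 3, 5, 7], [2, 6], [4]]

Insert each entry of the permutation into P by Schensted row insertion, recording in Q the position of each new cell.

Insert 7: appended to row 1. P = [[7]], Q = [[1]].
Insert 2: 2 bumps 7 from row 1; 7 starts row 2. P = [[2], [7]], Q = [[1], [2]].
Insert 4: appended to row 1. P = [[2, 4], [7]], Q = [[1, 3], [2]].
Insert 1: 1 bumps 2 from row 1; 2 bumps 7 from row 2; 7 starts row 3. P = [[1, 4], [2], [7]], Q = [[1, 3], [2], [4]].
Insert 5: appended to row 1. P = [[1, 4, 5], [2], [7]], Q = [[1, 3, 5], [2], [4]].
Insert 3: 3 bumps 4 from row 1; 4 appends to row 2. P = [[1, 3, 5], [2, 4], [7]], Q = [[1, 3, 5], [2, 6], [4]].
Insert 6: appended to row 1. P = [[1, 3, 5, 6], [2, 4], [7]], Q = [[1, 3, 5, 7], [2, 6], [4]].

So P = [[1, 3, 5, 6], [2, 4], [7]], Q = [[1, 3, 5, 7], [2, 6], [4]].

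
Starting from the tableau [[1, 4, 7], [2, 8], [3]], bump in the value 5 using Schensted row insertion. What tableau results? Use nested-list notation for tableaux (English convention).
[[1, 4, 5], [2, 7], [3, 8]]

In row 1, 5 replaces 7 (the leftmost entry greater than 5); 7 is bumped to row 2. In row 2, 7 replaces 8 (the leftmost entry greater than 7); 8 is bumped to row 3. 8 is appended to row 3. The new tableau is [[1, 4, 5], [2, 7], [3, 8]].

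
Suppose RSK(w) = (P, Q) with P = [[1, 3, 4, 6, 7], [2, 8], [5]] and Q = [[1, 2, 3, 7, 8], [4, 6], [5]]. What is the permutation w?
Reverse the RSK construction: for i from n down to 1, find the cell of Q containing i, remove the entry at that cell from P, and reverse-bump it up through P; the value ejected from row 1 is w(i).

Step i=8: Q has 8 at row 1, column 5; remove that cell from P, ejecting 7. So w(8) = 7. P is now [[1, 3, 4, 6], [2, 8], [5]].
Step i=7: Q has 7 at row 1, column 4; remove that cell from P, ejecting 6. So w(7) = 6. P is now [[1, 3, 4], [2, 8], [5]].
Step i=6: Q has 6 at row 2, column 2; remove 8 from row 2 of P and reverse-bump: 8 enters row 1 and ejects 4. So w(6) = 4. P is now [[1, 3, 8], [2], [5]].
Step i=5: Q has 5 at row 3, column 1; remove 5 from row 3 of P and reverse-bump: 5 enters row 2 and ejects 2; 2 enters row 1 and ejects 1. So w(5) = 1. P is now [[2, 3, 8], [5]].
Step i=4: Q has 4 at row 2, column 1; remove 5 from row 2 of P and reverse-bump: 5 enters row 1 and ejects 3. So w(4) = 3. P is now [[2, 5, 8]].
Step i=3: Q has 3 at row 1, column 3; remove that cell from P, ejecting 8. So w(3) = 8. P is now [[2, 5]].
Step i=2: Q has 2 at row 1, column 2; remove that cell from P, ejecting 5. So w(2) = 5. P is now [[2]].
Step i=1: Q has 1 at row 1, column 1; remove that cell from P, ejecting 2. So w(1) = 2. P is now [].

So w = 2 5 8 3 1 4 6 7.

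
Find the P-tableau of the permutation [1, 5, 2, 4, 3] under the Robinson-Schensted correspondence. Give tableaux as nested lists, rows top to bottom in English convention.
Insert 1: appended to row 1. P = [[1]].
Insert 5: appended to row 1. P = [[1, 5]].
Insert 2: 2 bumps 5 from row 1; 5 starts row 2. P = [[1, 2], [5]].
Insert 4: appended to row 1. P = [[1, 2, 4], [5]].
Insert 3: 3 bumps 4 from row 1; 4 bumps 5 from row 2; 5 starts row 3. P = [[1, 2, 3], [4], [5]].

So P = [[1, 2, 3], [4], [5]].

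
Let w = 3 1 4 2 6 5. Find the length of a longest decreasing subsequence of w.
2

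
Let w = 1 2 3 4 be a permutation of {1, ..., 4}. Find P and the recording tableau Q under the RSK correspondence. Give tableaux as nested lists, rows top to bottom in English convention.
P = [[1, 2, 3, 4]], Q = [[1, 2, 3, 4]]

Insert each entry of the permutation into P by Schensted row insertion, recording in Q the position of each new cell.

Insert 1: appended to row 1. P = [[1]].
Insert 2: appended to row 1. P = [[1, 2]].
Insert 3: appended to row 1. P = [[1, 2, 3]].
Insert 4: appended to row 1. P = [[1, 2, 3, 4]].

So P = [[1, 2, 3, 4]], Q = [[1, 2, 3, 4]].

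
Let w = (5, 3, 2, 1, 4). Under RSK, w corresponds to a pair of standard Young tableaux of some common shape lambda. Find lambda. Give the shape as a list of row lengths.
[2, 1, 1, 1]

Row-insert each entry into an empty tableau.

After inserting 5: P = [[5]].
After inserting 3: P = [[3], [5]].
After inserting 2: P = [[2], [3], [5]].
After inserting 1: P = [[1], [2], [3], [5]].
After inserting 4: P = [[1, 4], [2], [3], [5]].

The final insertion tableau P = [[1, 4], [2], [3], [5]] has shape [2, 1, 1, 1].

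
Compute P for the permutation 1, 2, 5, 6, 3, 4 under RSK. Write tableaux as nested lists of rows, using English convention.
P = [[1, 2, 3, 4], [5, 6]]

After inserting 1: P = [[1]].
After inserting 2: P = [[1, 2]].
After inserting 5: P = [[1, 2, 5]].
After inserting 6: P = [[1, 2, 5, 6]].
After inserting 3: P = [[1, 2, 3, 6], [5]].
After inserting 4: P = [[1, 2, 3, 4], [5, 6]].

So P = [[1, 2, 3, 4], [5, 6]].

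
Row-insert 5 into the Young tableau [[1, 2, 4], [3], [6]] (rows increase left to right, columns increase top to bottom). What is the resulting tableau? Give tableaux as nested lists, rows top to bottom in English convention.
[[1, 2, 4, 5], [3], [6]]

5 is larger than every entry of row 1, so it is appended to row 1. The new tableau is [[1, 2, 4, 5], [3], [6]].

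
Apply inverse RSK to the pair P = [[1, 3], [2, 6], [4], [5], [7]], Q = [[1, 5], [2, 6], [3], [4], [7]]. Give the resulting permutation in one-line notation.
7 5 4 2 6 3 1

Reverse the RSK construction: for i from n down to 1, find the cell of Q containing i, remove the entry at that cell from P, and reverse-bump it up through P; the value ejected from row 1 is w(i).

Step i=7: Q has 7 at row 5, column 1; remove 7 from row 5 of P and reverse-bump: 7 enters row 4 and ejects 5; 5 enters row 3 and ejects 4; 4 enters row 2 and ejects 2; 2 enters row 1 and ejects 1. So w(7) = 1. P is now [[2, 3], [4, 6], [5], [7]].
Step i=6: Q has 6 at row 2, column 2; remove 6 from row 2 of P and reverse-bump: 6 enters row 1 and ejects 3. So w(6) = 3. P is now [[2, 6], [4], [5], [7]].
Step i=5: Q has 5 at row 1, column 2; remove that cell from P, ejecting 6. So w(5) = 6. P is now [[2], [4], [5], [7]].
Step i=4: Q has 4 at row 4, column 1; remove 7 from row 4 of P and reverse-bump: 7 enters row 3 and ejects 5; 5 enters row 2 and ejects 4; 4 enters row 1 and ejects 2. So w(4) = 2. P is now [[4], [5], [7]].
Step i=3: Q has 3 at row 3, column 1; remove 7 from row 3 of P and reverse-bump: 7 enters row 2 and ejects 5; 5 enters row 1 and ejects 4. So w(3) = 4. P is now [[5], [7]].
Step i=2: Q has 2 at row 2, column 1; remove 7 from row 2 of P and reverse-bump: 7 enters row 1 and ejects 5. So w(2) = 5. P is now [[7]].
Step i=1: Q has 1 at row 1, column 1; remove that cell from P, ejecting 7. So w(1) = 7. P is now [].

So w = 7 5 4 2 6 3 1.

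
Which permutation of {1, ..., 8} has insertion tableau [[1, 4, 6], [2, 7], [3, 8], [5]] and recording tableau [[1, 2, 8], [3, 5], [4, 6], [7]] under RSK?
Reverse RSK: for i = n, n-1, ..., 1, locate i in Q, remove the corresponding corner cell from P, and reverse-bump its entry up through P; the value ejected from row 1 is w(i).

So w = 5 8 3 2 7 4 1 6.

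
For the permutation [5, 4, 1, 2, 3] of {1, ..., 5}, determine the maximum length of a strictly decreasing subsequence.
3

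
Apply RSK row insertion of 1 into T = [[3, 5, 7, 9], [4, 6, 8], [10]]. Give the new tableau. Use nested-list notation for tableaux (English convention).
[[1, 5, 7, 9], [3, 6, 8], [4], [10]]

In row 1, 1 replaces 3 (the leftmost entry greater than 1); 3 is bumped to row 2. In row 2, 3 replaces 4 (the leftmost entry greater than 3); 4 is bumped to row 3. In row 3, 4 replaces 10 (the leftmost entry greater than 4); 10 is bumped to row 4. 10 starts a new row 4. The new tableau is [[1, 5, 7, 9], [3, 6, 8], [4], [10]].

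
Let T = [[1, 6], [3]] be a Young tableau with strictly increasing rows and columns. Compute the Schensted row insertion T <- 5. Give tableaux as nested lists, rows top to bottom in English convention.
In row 1, 5 replaces 6 (the leftmost entry greater than 5); 6 is bumped to row 2. 6 is appended to row 2. The new tableau is [[1, 5], [3, 6]].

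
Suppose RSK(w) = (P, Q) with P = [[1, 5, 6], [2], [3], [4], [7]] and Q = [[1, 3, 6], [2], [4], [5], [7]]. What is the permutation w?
7 4 5 3 2 6 1

Reverse the RSK construction: for i from n down to 1, find the cell of Q containing i, remove the entry at that cell from P, and reverse-bump it up through P; the value ejected from row 1 is w(i).

Step i=7: Q has 7 at row 5, column 1; remove 7 from row 5 of P and reverse-bump: 7 enters row 4 and ejects 4; 4 enters row 3 and ejects 3; 3 enters row 2 and ejects 2; 2 enters row 1 and ejects 1. So w(7) = 1. P is now [[2, 5, 6], [3], [4], [7]].
Step i=6: Q has 6 at row 1, column 3; remove that cell from P, ejecting 6. So w(6) = 6. P is now [[2, 5], [3], [4], [7]].
Step i=5: Q has 5 at row 4, column 1; remove 7 from row 4 of P and reverse-bump: 7 enters row 3 and ejects 4; 4 enters row 2 and ejects 3; 3 enters row 1 and ejects 2. So w(5) = 2. P is now [[3, 5], [4], [7]].
Step i=4: Q has 4 at row 3, column 1; remove 7 from row 3 of P and reverse-bump: 7 enters row 2 and ejects 4; 4 enters row 1 and ejects 3. So w(4) = 3. P is now [[4, 5], [7]].
Step i=3: Q has 3 at row 1, column 2; remove that cell from P, ejecting 5. So w(3) = 5. P is now [[4], [7]].
Step i=2: Q has 2 at row 2, column 1; remove 7 from row 2 of P and reverse-bump: 7 enters row 1 and ejects 4. So w(2) = 4. P is now [[7]].
Step i=1: Q has 1 at row 1, column 1; remove that cell from P, ejecting 7. So w(1) = 7. P is now [].

So w = 7 4 5 3 2 6 1.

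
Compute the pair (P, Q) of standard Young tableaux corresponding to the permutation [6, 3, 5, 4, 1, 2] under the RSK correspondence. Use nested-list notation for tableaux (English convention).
Insert each entry of the permutation into P by Schensted row insertion, recording in Q the position of each new cell.

Insert 6: appended to row 1. P = [[6]], Q = [[1]].
Insert 3: 3 bumps 6 from row 1; 6 starts row 2. P = [[3], [6]], Q = [[1], [2]].
Insert 5: appended to row 1. P = [[3, 5], [6]], Q = [[1, 3], [2]].
Insert 4: 4 bumps 5 from row 1; 5 bumps 6 from row 2; 6 starts row 3. P = [[3, 4], [5], [6]], Q = [[1, 3], [2], [4]].
Insert 1: 1 bumps 3 from row 1; 3 bumps 5 from row 2; 5 bumps 6 from row 3; 6 starts row 4. P = [[1, 4], [3], [5], [6]], Q = [[1, 3], [2], [4], [5]].
Insert 2: 2 bumps 4 from row 1; 4 appends to row 2. P = [[1, 2], [3, 4], [5], [6]], Q = [[1, 3], [2, 6], [4], [5]].

So P = [[1, 2], [3, 4], [5], [6]], Q = [[1, 3], [2, 6], [4], [5]].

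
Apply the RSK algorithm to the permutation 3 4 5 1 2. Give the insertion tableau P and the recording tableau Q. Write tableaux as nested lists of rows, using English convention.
P = [[1, 2, 5], [3, 4]], Q = [[1, 2, 3], [4, 5]]

Insert each entry of the permutation into P by Schensted row insertion, recording in Q the position of each new cell.

Insert 3: appended to row 1. P = [[3]].
Insert 4: appended to row 1. P = [[3, 4]].
Insert 5: appended to row 1. P = [[3, 4, 5]].
Insert 1: 1 bumps 3 from row 1; 3 starts row 2. P = [[1, 4, 5], [3]].
Insert 2: 2 bumps 4 from row 1; 4 appends to row 2. P = [[1, 2, 5], [3, 4]].

So P = [[1, 2, 5], [3, 4]], Q = [[1, 2, 3], [4, 5]].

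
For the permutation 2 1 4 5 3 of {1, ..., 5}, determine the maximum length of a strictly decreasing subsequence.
2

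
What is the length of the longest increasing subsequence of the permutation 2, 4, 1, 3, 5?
3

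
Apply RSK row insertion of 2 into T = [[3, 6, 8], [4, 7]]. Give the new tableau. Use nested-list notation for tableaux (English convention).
[[2, 6, 8], [3, 7], [4]]

In row 1, 2 replaces 3 (the leftmost entry greater than 2); 3 is bumped to row 2. In row 2, 3 replaces 4 (the leftmost entry greater than 3); 4 is bumped to row 3. 4 starts a new row 3. The new tableau is [[2, 6, 8], [3, 7], [4]].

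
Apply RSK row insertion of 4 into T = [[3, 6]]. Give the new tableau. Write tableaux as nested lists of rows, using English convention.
In row 1, 4 replaces 6 (the leftmost entry greater than 4); 6 is bumped to row 2. 6 starts a new row 2. The new tableau is [[3, 4], [6]].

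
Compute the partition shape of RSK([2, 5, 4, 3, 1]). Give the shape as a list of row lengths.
[2, 1, 1, 1]

Row-insert each entry into an empty tableau.

After inserting 2: P = [[2]].
After inserting 5: P = [[2, 5]].
After inserting 4: P = [[2, 4], [5]].
After inserting 3: P = [[2, 3], [4], [5]].
After inserting 1: P = [[1, 3], [2], [4], [5]].

The final insertion tableau P = [[1, 3], [2], [4], [5]] has shape [2, 1, 1, 1].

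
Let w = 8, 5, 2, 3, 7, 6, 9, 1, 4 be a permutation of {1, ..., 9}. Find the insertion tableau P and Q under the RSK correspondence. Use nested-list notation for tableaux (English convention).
Insert each entry of the permutation into P by Schensted row insertion, recording in Q the position of each new cell.

After inserting 8: P = [[8]].
After inserting 5: P = [[5], [8]].
After inserting 2: P = [[2], [5], [8]].
After inserting 3: P = [[2, 3], [5], [8]].
After inserting 7: P = [[2, 3, 7], [5], [8]].
After inserting 6: P = [[2, 3, 6], [5, 7], [8]].
After inserting 9: P = [[2, 3, 6, 9], [5, 7], [8]].
After inserting 1: P = [[1, 3, 6, 9], [2, 7], [5], [8]].
After inserting 4: P = [[1, 3, 4, 9], [2, 6], [5, 7], [8]].

So P = [[1, 3, 4, 9], [2, 6], [5, 7], [8]], Q = [[1, 4, 5, 7], [2, 6], [3, 9], [8]].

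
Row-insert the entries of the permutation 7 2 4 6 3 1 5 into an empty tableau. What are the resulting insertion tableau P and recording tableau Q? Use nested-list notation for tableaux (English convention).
Insert each entry of the permutation into P by Schensted row insertion, recording in Q the position of each new cell.

After inserting 7: P = [[7]].
After inserting 2: P = [[2], [7]].
After inserting 4: P = [[2, 4], [7]].
After inserting 6: P = [[2, 4, 6], [7]].
After inserting 3: P = [[2, 3, 6], [4], [7]].
After inserting 1: P = [[1, 3, 6], [2], [4], [7]].
After inserting 5: P = [[1, 3, 5], [2, 6], [4], [7]].

So P = [[1, 3, 5], [2, 6], [4], [7]], Q = [[1, 3, 4], [2, 7], [5], [6]].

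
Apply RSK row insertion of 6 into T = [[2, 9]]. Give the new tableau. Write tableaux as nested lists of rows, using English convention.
[[2, 6], [9]]

In row 1, 6 replaces 9 (the leftmost entry greater than 6); 9 is bumped to row 2. 9 starts a new row 2. The new tableau is [[2, 6], [9]].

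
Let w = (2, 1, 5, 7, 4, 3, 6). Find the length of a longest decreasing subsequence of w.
3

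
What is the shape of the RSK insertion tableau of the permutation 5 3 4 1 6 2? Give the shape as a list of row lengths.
[3, 2, 1]

Row-insert each entry into an empty tableau.

After inserting 5: P = [[5]].
After inserting 3: P = [[3], [5]].
After inserting 4: P = [[3, 4], [5]].
After inserting 1: P = [[1, 4], [3], [5]].
After inserting 6: P = [[1, 4, 6], [3], [5]].
After inserting 2: P = [[1, 2, 6], [3, 4], [5]].

The final insertion tableau P = [[1, 2, 6], [3, 4], [5]] has shape [3, 2, 1].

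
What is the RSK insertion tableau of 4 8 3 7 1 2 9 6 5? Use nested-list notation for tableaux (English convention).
P = [[1, 2, 5], [3, 6, 9], [4, 7], [8]]

Insert 4: appended to row 1. P = [[4]].
Insert 8: appended to row 1. P = [[4, 8]].
Insert 3: 3 bumps 4 from row 1; 4 starts row 2. P = [[3, 8], [4]].
Insert 7: 7 bumps 8 from row 1; 8 appends to row 2. P = [[3, 7], [4, 8]].
Insert 1: 1 bumps 3 from row 1; 3 bumps 4 from row 2; 4 starts row 3. P = [[1, 7], [3, 8], [4]].
Insert 2: 2 bumps 7 from row 1; 7 bumps 8 from row 2; 8 appends to row 3. P = [[1, 2], [3, 7], [4, 8]].
Insert 9: appended to row 1. P = [[1, 2, 9], [3, 7], [4, 8]].
Insert 6: 6 bumps 9 from row 1; 9 appends to row 2. P = [[1, 2, 6], [3, 7, 9], [4, 8]].
Insert 5: 5 bumps 6 from row 1; 6 bumps 7 from row 2; 7 bumps 8 from row 3; 8 starts row 4. P = [[1, 2, 5], [3, 6, 9], [4, 7], [8]].

So P = [[1, 2, 5], [3, 6, 9], [4, 7], [8]].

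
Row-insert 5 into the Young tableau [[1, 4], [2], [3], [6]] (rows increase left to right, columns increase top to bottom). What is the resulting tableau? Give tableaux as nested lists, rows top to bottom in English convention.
[[1, 4, 5], [2], [3], [6]]

5 is larger than every entry of row 1, so it is appended to row 1. The new tableau is [[1, 4, 5], [2], [3], [6]].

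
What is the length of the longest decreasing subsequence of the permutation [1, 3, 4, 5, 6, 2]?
2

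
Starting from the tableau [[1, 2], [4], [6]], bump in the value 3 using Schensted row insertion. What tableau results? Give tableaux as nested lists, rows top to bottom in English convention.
3 is larger than every entry of row 1, so it is appended to row 1. The new tableau is [[1, 2, 3], [4], [6]].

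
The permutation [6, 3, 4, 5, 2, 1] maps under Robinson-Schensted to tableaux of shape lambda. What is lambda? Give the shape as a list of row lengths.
[3, 1, 1, 1]

Row-insert each entry into an empty tableau.

After inserting 6: P = [[6]].
After inserting 3: P = [[3], [6]].
After inserting 4: P = [[3, 4], [6]].
After inserting 5: P = [[3, 4, 5], [6]].
After inserting 2: P = [[2, 4, 5], [3], [6]].
After inserting 1: P = [[1, 4, 5], [2], [3], [6]].

The final insertion tableau P = [[1, 4, 5], [2], [3], [6]] has shape [3, 1, 1, 1].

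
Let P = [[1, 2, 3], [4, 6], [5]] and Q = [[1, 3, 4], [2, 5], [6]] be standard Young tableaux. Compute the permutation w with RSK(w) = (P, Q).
5 1 2 6 4 3

Reverse the RSK construction: for i from n down to 1, find the cell of Q containing i, remove the entry at that cell from P, and reverse-bump it up through P; the value ejected from row 1 is w(i).

Step i=6: Q has 6 at row 3, column 1; remove 5 from row 3 of P and reverse-bump: 5 enters row 2 and ejects 4; 4 enters row 1 and ejects 3. So w(6) = 3. P is now [[1, 2, 4], [5, 6]].
Step i=5: Q has 5 at row 2, column 2; remove 6 from row 2 of P and reverse-bump: 6 enters row 1 and ejects 4. So w(5) = 4. P is now [[1, 2, 6], [5]].
Step i=4: Q has 4 at row 1, column 3; remove that cell from P, ejecting 6. So w(4) = 6. P is now [[1, 2], [5]].
Step i=3: Q has 3 at row 1, column 2; remove that cell from P, ejecting 2. So w(3) = 2. P is now [[1], [5]].
Step i=2: Q has 2 at row 2, column 1; remove 5 from row 2 of P and reverse-bump: 5 enters row 1 and ejects 1. So w(2) = 1. P is now [[5]].
Step i=1: Q has 1 at row 1, column 1; remove that cell from P, ejecting 5. So w(1) = 5. P is now [].

So w = 5 1 2 6 4 3.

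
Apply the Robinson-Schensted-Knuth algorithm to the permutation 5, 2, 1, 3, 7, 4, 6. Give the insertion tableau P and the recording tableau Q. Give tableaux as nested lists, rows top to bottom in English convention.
P = [[1, 3, 4, 6], [2, 7], [5]], Q = [[1, 4, 5, 7], [2, 6], [3]]

Insert each entry of the permutation into P by Schensted row insertion, recording in Q the position of each new cell.

Insert 5: appended to row 1. P = [[5]], Q = [[1]].
Insert 2: 2 bumps 5 from row 1; 5 starts row 2. P = [[2], [5]], Q = [[1], [2]].
Insert 1: 1 bumps 2 from row 1; 2 bumps 5 from row 2; 5 starts row 3. P = [[1], [2], [5]], Q = [[1], [2], [3]].
Insert 3: appended to row 1. P = [[1, 3], [2], [5]], Q = [[1, 4], [2], [3]].
Insert 7: appended to row 1. P = [[1, 3, 7], [2], [5]], Q = [[1, 4, 5], [2], [3]].
Insert 4: 4 bumps 7 from row 1; 7 appends to row 2. P = [[1, 3, 4], [2, 7], [5]], Q = [[1, 4, 5], [2, 6], [3]].
Insert 6: appended to row 1. P = [[1, 3, 4, 6], [2, 7], [5]], Q = [[1, 4, 5, 7], [2, 6], [3]].

So P = [[1, 3, 4, 6], [2, 7], [5]], Q = [[1, 4, 5, 7], [2, 6], [3]].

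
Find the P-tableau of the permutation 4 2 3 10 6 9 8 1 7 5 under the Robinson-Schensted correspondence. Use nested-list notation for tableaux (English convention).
P = [[1, 3, 5, 7], [2, 6], [4, 8], [9], [10]]

Insert 4: appended to row 1. P = [[4]].
Insert 2: 2 bumps 4 from row 1; 4 starts row 2. P = [[2], [4]].
Insert 3: appended to row 1. P = [[2, 3], [4]].
Insert 10: appended to row 1. P = [[2, 3, 10], [4]].
Insert 6: 6 bumps 10 from row 1; 10 appends to row 2. P = [[2, 3, 6], [4, 10]].
Insert 9: appended to row 1. P = [[2, 3, 6, 9], [4, 10]].
Insert 8: 8 bumps 9 from row 1; 9 bumps 10 from row 2; 10 starts row 3. P = [[2, 3, 6, 8], [4, 9], [10]].
Insert 1: 1 bumps 2 from row 1; 2 bumps 4 from row 2; 4 bumps 10 from row 3; 10 starts row 4. P = [[1, 3, 6, 8], [2, 9], [4], [10]].
Insert 7: 7 bumps 8 from row 1; 8 bumps 9 from row 2; 9 appends to row 3. P = [[1, 3, 6, 7], [2, 8], [4, 9], [10]].
Insert 5: 5 bumps 6 from row 1; 6 bumps 8 from row 2; 8 bumps 9 from row 3; 9 bumps 10 from row 4; 10 starts row 5. P = [[1, 3, 5, 7], [2, 6], [4, 8], [9], [10]].

So P = [[1, 3, 5, 7], [2, 6], [4, 8], [9], [10]].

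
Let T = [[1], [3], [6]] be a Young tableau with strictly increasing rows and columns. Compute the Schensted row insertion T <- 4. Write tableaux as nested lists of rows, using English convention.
4 is larger than every entry of row 1, so it is appended to row 1. The new tableau is [[1, 4], [3], [6]].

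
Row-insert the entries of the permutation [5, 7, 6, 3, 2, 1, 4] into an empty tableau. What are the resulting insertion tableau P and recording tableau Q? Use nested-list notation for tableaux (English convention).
Insert each entry of the permutation into P by Schensted row insertion, recording in Q the position of each new cell.

Insert 5: appended to row 1. P = [[5]], Q = [[1]].
Insert 7: appended to row 1. P = [[5, 7]], Q = [[1, 2]].
Insert 6: 6 bumps 7 from row 1; 7 starts row 2. P = [[5, 6], [7]], Q = [[1, 2], [3]].
Insert 3: 3 bumps 5 from row 1; 5 bumps 7 from row 2; 7 starts row 3. P = [[3, 6], [5], [7]], Q = [[1, 2], [3], [4]].
Insert 2: 2 bumps 3 from row 1; 3 bumps 5 from row 2; 5 bumps 7 from row 3; 7 starts row 4. P = [[2, 6], [3], [5], [7]], Q = [[1, 2], [3], [4], [5]].
Insert 1: 1 bumps 2 from row 1; 2 bumps 3 from row 2; 3 bumps 5 from row 3; 5 bumps 7 from row 4; 7 starts row 5. P = [[1, 6], [2], [3], [5], [7]], Q = [[1, 2], [3], [4], [5], [6]].
Insert 4: 4 bumps 6 from row 1; 6 appends to row 2. P = [[1, 4], [2, 6], [3], [5], [7]], Q = [[1, 2], [3, 7], [4], [5], [6]].

So P = [[1, 4], [2, 6], [3], [5], [7]], Q = [[1, 2], [3, 7], [4], [5], [6]].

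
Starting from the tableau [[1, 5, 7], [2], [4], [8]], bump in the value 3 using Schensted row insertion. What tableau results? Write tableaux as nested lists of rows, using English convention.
In row 1, 3 replaces 5 (the leftmost entry greater than 3); 5 is bumped to row 2. 5 is appended to row 2. The new tableau is [[1, 3, 7], [2, 5], [4], [8]].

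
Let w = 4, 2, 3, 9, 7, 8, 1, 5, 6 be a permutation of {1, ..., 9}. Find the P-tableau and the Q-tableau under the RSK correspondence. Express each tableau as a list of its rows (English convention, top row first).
P = [[1, 3, 5, 6], [2, 7, 8], [4, 9]], Q = [[1, 3, 4, 6], [2, 5, 9], [7, 8]]

Insert each entry of the permutation into P by Schensted row insertion, recording in Q the position of each new cell.

Insert 4: appended to row 1. P = [[4]].
Insert 2: 2 bumps 4 from row 1; 4 starts row 2. P = [[2], [4]].
Insert 3: appended to row 1. P = [[2, 3], [4]].
Insert 9: appended to row 1. P = [[2, 3, 9], [4]].
Insert 7: 7 bumps 9 from row 1; 9 appends to row 2. P = [[2, 3, 7], [4, 9]].
Insert 8: appended to row 1. P = [[2, 3, 7, 8], [4, 9]].
Insert 1: 1 bumps 2 from row 1; 2 bumps 4 from row 2; 4 starts row 3. P = [[1, 3, 7, 8], [2, 9], [4]].
Insert 5: 5 bumps 7 from row 1; 7 bumps 9 from row 2; 9 appends to row 3. P = [[1, 3, 5, 8], [2, 7], [4, 9]].
Insert 6: 6 bumps 8 from row 1; 8 appends to row 2. P = [[1, 3, 5, 6], [2, 7, 8], [4, 9]].

So P = [[1, 3, 5, 6], [2, 7, 8], [4, 9]], Q = [[1, 3, 4, 6], [2, 5, 9], [7, 8]].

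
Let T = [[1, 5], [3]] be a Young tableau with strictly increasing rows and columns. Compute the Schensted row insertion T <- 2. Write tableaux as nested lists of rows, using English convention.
In row 1, 2 replaces 5 (the leftmost entry greater than 2); 5 is bumped to row 2. 5 is appended to row 2. The new tableau is [[1, 2], [3, 5]].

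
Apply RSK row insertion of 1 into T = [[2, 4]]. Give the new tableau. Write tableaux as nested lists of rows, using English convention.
[[1, 4], [2]]

In row 1, 1 replaces 2 (the leftmost entry greater than 1); 2 is bumped to row 2. 2 starts a new row 2. The new tableau is [[1, 4], [2]].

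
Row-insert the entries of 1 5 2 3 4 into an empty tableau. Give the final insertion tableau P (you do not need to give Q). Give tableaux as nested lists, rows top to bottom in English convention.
Insert 1: appended to row 1. P = [[1]].
Insert 5: appended to row 1. P = [[1, 5]].
Insert 2: 2 bumps 5 from row 1; 5 starts row 2. P = [[1, 2], [5]].
Insert 3: appended to row 1. P = [[1, 2, 3], [5]].
Insert 4: appended to row 1. P = [[1, 2, 3, 4], [5]].

So P = [[1, 2, 3, 4], [5]].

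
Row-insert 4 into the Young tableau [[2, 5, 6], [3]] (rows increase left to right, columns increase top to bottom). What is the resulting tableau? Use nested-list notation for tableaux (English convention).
In row 1, 4 replaces 5 (the leftmost entry greater than 4); 5 is bumped to row 2. 5 is appended to row 2. The new tableau is [[2, 4, 6], [3, 5]].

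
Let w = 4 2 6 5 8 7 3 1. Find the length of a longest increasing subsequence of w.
3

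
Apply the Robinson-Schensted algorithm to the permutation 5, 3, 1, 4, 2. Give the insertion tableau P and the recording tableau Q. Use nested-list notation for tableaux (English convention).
Insert each entry of the permutation into P by Schensted row insertion, recording in Q the position of each new cell.

Insert 5: appended to row 1. P = [[5]].
Insert 3: 3 bumps 5 from row 1; 5 starts row 2. P = [[3], [5]].
Insert 1: 1 bumps 3 from row 1; 3 bumps 5 from row 2; 5 starts row 3. P = [[1], [3], [5]].
Insert 4: appended to row 1. P = [[1, 4], [3], [5]].
Insert 2: 2 bumps 4 from row 1; 4 appends to row 2. P = [[1, 2], [3, 4], [5]].

So P = [[1, 2], [3, 4], [5]], Q = [[1, 4], [2, 5], [3]].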